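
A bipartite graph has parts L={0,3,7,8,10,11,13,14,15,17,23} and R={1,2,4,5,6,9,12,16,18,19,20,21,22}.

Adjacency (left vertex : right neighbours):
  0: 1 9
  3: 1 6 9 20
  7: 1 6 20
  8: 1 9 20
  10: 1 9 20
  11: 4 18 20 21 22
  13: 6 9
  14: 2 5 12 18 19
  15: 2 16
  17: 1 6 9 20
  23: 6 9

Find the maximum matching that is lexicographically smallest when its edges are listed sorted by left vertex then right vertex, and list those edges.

Lex-smallest maximum matching: {(0,1), (3,6), (7,20), (8,9), (11,4), (14,2), (15,16)}

|M| = 7 (so the lex-smallest maximum matching has 7 edges)
process left vertices in ascending order; for each, take the smallest-labelled available neighbour that still permits 7 edges overall, or leave it unmatched if none does
lex-smallest matching: {0-1, 3-6, 7-20, 8-9, 11-4, 14-2, 15-16}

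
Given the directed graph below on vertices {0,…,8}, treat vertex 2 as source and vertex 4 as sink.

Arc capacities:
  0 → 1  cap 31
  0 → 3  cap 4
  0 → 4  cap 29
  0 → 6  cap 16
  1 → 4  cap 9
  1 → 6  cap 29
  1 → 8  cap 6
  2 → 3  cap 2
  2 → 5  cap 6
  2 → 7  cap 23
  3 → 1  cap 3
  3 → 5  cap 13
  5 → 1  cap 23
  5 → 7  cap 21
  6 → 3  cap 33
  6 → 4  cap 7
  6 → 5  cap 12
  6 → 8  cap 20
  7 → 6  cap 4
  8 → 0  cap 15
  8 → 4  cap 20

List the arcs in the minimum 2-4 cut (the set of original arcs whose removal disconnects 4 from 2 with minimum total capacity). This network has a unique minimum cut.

augment #1: 2→3→1→4 push 2
augment #2: 2→5→1→4 push 6
augment #3: 2→7→6→4 push 4
max flow = 12; residual-reachable set from 2 gives S-side
cut edges (S→T): {(2,3), (2,5), (7,6)} total cap 12

Min-cut arcs: {(2,3), (2,5), (7,6)} (total capacity 12)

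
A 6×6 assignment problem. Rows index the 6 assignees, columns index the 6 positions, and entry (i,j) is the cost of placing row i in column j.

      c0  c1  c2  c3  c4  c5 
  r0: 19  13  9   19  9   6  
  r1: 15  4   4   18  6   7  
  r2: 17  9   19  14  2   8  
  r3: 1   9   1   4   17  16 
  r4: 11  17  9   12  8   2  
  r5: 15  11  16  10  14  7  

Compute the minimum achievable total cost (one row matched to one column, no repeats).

Minimum assignment cost: 28

optimal assignment: row0→col2 (cost 9), row1→col1 (cost 4), row2→col4 (cost 2), row3→col0 (cost 1), row4→col5 (cost 2), row5→col3 (cost 10)
total = 9 + 4 + 2 + 1 + 2 + 10 = 28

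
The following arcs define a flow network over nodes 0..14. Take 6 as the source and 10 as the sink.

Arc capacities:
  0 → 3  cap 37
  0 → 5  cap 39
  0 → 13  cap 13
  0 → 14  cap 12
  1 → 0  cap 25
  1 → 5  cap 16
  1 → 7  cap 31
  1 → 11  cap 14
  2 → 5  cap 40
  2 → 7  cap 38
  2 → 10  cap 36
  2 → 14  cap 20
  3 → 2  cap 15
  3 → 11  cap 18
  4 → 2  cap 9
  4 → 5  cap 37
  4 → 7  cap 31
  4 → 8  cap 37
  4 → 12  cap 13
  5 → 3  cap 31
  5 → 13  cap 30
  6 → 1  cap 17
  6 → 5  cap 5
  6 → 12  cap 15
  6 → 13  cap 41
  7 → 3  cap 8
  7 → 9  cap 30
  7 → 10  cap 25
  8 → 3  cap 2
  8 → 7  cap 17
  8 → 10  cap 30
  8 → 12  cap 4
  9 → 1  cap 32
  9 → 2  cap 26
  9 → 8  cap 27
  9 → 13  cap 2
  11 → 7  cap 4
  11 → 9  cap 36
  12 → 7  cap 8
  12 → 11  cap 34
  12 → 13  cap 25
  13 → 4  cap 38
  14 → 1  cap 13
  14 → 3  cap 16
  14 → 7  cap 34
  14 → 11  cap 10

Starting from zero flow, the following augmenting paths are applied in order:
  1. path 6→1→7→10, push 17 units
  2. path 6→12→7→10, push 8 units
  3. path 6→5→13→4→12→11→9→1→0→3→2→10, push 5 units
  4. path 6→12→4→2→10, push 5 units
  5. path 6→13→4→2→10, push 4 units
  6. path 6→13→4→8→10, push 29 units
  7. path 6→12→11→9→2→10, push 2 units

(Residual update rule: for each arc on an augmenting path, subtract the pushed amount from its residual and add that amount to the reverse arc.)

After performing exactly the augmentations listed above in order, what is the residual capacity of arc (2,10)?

after path 1 (6→1→7→10, push 17): res(2,10)=36
after path 2 (6→12→7→10, push 8): res(2,10)=36
after path 3 (6→5→13→4→12→11→9→1→0→3→2→10, push 5): res(2,10)=31
after path 4 (6→12→4→2→10, push 5): res(2,10)=26
after path 5 (6→13→4→2→10, push 4): res(2,10)=22
after path 6 (6→13→4→8→10, push 29): res(2,10)=22
after path 7 (6→12→11→9→2→10, push 2): res(2,10)=20

Residual capacity of (2,10): 20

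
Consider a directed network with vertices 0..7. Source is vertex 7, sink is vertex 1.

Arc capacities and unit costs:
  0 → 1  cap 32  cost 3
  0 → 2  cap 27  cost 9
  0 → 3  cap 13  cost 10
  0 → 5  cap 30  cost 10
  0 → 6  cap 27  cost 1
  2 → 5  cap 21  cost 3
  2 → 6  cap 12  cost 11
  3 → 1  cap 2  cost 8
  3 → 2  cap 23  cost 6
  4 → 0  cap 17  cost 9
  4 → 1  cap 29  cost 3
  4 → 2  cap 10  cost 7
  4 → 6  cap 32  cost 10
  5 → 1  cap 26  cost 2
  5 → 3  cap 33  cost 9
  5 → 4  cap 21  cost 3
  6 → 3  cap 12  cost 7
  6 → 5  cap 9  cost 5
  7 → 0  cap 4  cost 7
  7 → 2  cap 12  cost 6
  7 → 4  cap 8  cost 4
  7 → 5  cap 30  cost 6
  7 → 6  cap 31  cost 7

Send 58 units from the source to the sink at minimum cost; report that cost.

Minimum cost for 58 units: 604

shortest-cost path #1: 7→4→1 push 8 @ unit cost 7 (adds 56)
shortest-cost path #2: 7→5→1 push 26 @ unit cost 8 (adds 208)
shortest-cost path #3: 7→0→1 push 4 @ unit cost 10 (adds 40)
shortest-cost path #4: 7→5→4→1 push 4 @ unit cost 12 (adds 48)
shortest-cost path #5: 7→2→5→4→1 push 12 @ unit cost 15 (adds 180)
shortest-cost path #6: 7→6→5→4→1 push 4 @ unit cost 18 (adds 72)
total cost = 604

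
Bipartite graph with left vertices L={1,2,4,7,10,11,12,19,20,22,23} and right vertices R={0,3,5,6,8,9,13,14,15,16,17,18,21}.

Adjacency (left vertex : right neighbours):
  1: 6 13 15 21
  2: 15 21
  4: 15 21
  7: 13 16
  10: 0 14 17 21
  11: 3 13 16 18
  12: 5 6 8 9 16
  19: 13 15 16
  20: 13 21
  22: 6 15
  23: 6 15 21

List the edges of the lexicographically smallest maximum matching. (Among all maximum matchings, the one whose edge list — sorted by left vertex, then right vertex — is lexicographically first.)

Lex-smallest maximum matching: {(1,6), (2,15), (4,21), (7,13), (10,0), (11,3), (12,5), (19,16)}

|M| = 8 (so the lex-smallest maximum matching has 8 edges)
process left vertices in ascending order; for each, take the smallest-labelled available neighbour that still permits 8 edges overall, or leave it unmatched if none does
lex-smallest matching: {1-6, 2-15, 4-21, 7-13, 10-0, 11-3, 12-5, 19-16}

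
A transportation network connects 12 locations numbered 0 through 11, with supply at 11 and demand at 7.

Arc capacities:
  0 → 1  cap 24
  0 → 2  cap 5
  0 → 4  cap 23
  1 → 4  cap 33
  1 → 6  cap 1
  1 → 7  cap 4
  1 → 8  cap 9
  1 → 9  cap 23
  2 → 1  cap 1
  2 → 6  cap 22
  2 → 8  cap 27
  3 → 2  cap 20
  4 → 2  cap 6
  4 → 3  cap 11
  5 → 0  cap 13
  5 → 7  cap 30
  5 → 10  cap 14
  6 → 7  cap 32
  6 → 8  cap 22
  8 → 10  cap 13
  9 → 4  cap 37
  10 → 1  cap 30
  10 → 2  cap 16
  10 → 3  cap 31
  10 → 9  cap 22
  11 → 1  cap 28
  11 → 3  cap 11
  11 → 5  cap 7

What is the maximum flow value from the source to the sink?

augment #1: 11→1→7 bottleneck 4, total now 4
augment #2: 11→5→7 bottleneck 7, total now 11
augment #3: 11→1→6→7 bottleneck 1, total now 12
augment #4: 11→3→2→6→7 bottleneck 11, total now 23
augment #5: 11→1→4→2→6→7 bottleneck 6, total now 29
augment #6: 11→1→4→3→2→6→7 bottleneck 5, total now 34

Maximum flow value: 34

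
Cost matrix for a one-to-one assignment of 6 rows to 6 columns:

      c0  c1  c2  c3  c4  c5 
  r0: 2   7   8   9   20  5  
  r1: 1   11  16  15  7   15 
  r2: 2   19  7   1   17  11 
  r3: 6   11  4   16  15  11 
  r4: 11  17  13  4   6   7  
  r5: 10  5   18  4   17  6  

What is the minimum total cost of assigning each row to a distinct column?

Minimum assignment cost: 22

optimal assignment: row0→col5 (cost 5), row1→col0 (cost 1), row2→col3 (cost 1), row3→col2 (cost 4), row4→col4 (cost 6), row5→col1 (cost 5)
total = 5 + 1 + 1 + 4 + 6 + 5 = 22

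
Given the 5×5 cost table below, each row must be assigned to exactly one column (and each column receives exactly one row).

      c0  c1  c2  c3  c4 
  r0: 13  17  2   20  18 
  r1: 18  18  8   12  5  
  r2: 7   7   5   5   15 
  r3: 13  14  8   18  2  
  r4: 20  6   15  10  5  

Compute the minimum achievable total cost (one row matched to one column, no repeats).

optimal assignment: row0→col2 (cost 2), row1→col3 (cost 12), row2→col0 (cost 7), row3→col4 (cost 2), row4→col1 (cost 6)
total = 2 + 12 + 7 + 2 + 6 = 29

Minimum assignment cost: 29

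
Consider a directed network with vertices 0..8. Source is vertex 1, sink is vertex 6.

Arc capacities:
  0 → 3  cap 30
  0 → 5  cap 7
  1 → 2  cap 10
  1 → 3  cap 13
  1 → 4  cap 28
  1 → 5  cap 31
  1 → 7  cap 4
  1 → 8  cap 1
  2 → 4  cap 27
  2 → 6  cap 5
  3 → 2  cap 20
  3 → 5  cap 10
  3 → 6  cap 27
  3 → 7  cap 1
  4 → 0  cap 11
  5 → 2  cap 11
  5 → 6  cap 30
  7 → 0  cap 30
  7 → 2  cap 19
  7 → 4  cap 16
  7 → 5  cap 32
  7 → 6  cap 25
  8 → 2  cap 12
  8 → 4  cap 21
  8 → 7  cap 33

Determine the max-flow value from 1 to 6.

augment #1: 1→2→6 bottleneck 5, total now 5
augment #2: 1→3→6 bottleneck 13, total now 18
augment #3: 1→5→6 bottleneck 30, total now 48
augment #4: 1→7→6 bottleneck 4, total now 52
augment #5: 1→8→7→6 bottleneck 1, total now 53
augment #6: 1→4→0→3→6 bottleneck 11, total now 64

Maximum flow value: 64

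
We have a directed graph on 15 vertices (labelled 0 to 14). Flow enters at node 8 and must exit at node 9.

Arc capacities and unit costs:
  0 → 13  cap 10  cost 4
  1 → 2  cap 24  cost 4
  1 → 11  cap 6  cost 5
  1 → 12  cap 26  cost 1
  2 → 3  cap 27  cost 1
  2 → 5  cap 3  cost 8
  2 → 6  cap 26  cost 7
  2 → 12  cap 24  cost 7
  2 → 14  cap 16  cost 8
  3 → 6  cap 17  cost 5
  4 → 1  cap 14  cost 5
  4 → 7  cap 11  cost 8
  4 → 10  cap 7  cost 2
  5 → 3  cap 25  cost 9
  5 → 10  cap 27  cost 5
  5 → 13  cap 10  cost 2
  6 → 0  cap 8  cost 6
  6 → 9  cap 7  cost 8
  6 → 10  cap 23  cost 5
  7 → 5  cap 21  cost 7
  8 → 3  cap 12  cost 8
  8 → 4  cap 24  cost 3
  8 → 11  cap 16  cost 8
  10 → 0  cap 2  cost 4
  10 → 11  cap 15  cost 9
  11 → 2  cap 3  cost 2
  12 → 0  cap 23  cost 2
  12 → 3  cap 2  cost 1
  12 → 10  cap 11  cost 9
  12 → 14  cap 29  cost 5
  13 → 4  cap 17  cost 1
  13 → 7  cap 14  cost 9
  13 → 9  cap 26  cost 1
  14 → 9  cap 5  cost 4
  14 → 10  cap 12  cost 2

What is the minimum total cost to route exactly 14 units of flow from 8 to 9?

shortest-cost path #1: 8→4→10→0→13→9 push 2 @ unit cost 14 (adds 28)
shortest-cost path #2: 8→4→1→12→0→13→9 push 8 @ unit cost 16 (adds 128)
shortest-cost path #3: 8→4→1→12→14→9 push 4 @ unit cost 18 (adds 72)
total cost = 228

Minimum cost for 14 units: 228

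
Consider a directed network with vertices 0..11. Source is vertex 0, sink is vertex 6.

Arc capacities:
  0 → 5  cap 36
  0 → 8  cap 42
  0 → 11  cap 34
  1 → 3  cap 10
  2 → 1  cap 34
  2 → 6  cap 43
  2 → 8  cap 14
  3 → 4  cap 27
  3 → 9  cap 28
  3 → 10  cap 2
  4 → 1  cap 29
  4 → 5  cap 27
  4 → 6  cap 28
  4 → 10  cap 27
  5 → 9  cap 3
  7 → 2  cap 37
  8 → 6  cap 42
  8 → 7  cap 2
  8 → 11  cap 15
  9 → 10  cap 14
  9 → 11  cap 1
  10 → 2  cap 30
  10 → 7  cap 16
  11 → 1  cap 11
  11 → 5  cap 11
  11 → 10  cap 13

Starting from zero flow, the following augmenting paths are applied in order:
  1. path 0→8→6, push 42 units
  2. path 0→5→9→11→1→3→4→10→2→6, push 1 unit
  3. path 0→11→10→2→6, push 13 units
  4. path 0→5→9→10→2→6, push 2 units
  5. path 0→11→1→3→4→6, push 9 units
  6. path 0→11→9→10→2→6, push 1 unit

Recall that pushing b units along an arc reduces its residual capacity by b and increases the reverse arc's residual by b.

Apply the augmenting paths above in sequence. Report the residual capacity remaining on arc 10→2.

after path 1 (0→8→6, push 42): res(10,2)=30
after path 2 (0→5→9→11→1→3→4→10→2→6, push 1): res(10,2)=29
after path 3 (0→11→10→2→6, push 13): res(10,2)=16
after path 4 (0→5→9→10→2→6, push 2): res(10,2)=14
after path 5 (0→11→1→3→4→6, push 9): res(10,2)=14
after path 6 (0→11→9→10→2→6, push 1): res(10,2)=13

Residual capacity of (10,2): 13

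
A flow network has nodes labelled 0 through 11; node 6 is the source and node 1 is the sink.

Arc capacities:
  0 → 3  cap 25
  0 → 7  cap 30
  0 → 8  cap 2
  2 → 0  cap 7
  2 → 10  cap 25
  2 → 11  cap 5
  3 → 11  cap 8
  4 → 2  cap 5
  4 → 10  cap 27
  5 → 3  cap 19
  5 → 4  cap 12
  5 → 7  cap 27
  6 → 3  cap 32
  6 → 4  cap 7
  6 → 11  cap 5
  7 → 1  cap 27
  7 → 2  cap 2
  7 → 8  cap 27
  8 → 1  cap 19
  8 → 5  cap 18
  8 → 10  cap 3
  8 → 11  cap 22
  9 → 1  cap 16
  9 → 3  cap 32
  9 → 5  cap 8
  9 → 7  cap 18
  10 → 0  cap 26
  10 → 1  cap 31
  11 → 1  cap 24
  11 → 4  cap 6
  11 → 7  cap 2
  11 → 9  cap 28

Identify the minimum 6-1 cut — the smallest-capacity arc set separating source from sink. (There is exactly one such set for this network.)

Min-cut arcs: {(3,11), (6,4), (6,11)} (total capacity 20)

augment #1: 6→11→1 push 5
augment #2: 6→3→11→1 push 8
augment #3: 6→4→10→1 push 7
max flow = 20; residual-reachable set from 6 gives S-side
cut edges (S→T): {(3,11), (6,4), (6,11)} total cap 20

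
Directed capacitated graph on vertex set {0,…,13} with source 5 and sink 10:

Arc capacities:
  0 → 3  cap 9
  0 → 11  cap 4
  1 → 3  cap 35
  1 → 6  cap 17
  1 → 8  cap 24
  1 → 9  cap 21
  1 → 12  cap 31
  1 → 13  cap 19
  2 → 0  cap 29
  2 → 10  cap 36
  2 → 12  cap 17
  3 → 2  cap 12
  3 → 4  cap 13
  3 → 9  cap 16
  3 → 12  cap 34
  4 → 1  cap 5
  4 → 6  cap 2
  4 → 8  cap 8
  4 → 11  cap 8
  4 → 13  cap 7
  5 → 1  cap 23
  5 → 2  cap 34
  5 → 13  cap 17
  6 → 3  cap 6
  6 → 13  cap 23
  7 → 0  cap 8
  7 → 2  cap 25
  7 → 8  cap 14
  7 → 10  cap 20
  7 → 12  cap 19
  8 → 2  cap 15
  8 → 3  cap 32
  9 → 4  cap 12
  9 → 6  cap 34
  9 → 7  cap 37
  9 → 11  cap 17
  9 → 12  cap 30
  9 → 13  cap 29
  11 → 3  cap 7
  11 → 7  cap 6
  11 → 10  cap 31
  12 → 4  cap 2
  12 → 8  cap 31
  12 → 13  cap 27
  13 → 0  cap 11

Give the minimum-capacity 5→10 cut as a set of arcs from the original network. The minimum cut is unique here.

Min-cut arcs: {(5,1), (5,2), (13,0)} (total capacity 68)

augment #1: 5→2→10 push 34
augment #2: 5→1→3→2→10 push 2
augment #3: 5→1→9→7→10 push 20
augment #4: 5→1→9→11→10 push 1
augment #5: 5→13→0→11→10 push 4
augment #6: 5→13→0→3→4→11→10 push 7
max flow = 68; residual-reachable set from 5 gives S-side
cut edges (S→T): {(5,1), (5,2), (13,0)} total cap 68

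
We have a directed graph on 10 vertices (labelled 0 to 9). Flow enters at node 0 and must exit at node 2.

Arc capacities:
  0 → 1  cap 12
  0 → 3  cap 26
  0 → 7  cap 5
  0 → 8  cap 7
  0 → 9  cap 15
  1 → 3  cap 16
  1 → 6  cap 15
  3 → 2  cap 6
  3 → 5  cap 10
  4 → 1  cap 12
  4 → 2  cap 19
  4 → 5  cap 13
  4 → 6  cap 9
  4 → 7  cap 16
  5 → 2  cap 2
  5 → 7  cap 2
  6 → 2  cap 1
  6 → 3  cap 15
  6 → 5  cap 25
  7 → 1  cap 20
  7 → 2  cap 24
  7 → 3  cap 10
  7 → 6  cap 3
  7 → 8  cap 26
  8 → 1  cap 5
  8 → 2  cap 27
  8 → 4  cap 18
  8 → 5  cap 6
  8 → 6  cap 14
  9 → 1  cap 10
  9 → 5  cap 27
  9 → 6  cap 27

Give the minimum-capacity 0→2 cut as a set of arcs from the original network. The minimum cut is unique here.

Min-cut arcs: {(0,7), (0,8), (3,2), (5,2), (5,7), (6,2)} (total capacity 23)

augment #1: 0→3→2 push 6
augment #2: 0→7→2 push 5
augment #3: 0→8→2 push 7
augment #4: 0→1→6→2 push 1
augment #5: 0→3→5→2 push 2
augment #6: 0→3→5→7→2 push 2
max flow = 23; residual-reachable set from 0 gives S-side
cut edges (S→T): {(0,7), (0,8), (3,2), (5,2), (5,7), (6,2)} total cap 23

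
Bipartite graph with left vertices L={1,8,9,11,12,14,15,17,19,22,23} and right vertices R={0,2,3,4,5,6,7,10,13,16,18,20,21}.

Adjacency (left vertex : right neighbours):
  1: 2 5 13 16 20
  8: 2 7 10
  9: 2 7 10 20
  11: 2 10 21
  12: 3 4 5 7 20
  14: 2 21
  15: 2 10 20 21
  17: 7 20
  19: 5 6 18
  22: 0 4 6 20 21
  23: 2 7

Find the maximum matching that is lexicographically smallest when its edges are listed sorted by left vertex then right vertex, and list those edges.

|M| = 9 (so the lex-smallest maximum matching has 9 edges)
process left vertices in ascending order; for each, take the smallest-labelled available neighbour that still permits 9 edges overall, or leave it unmatched if none does
lex-smallest matching: {1-5, 8-2, 9-7, 11-10, 12-3, 14-21, 15-20, 19-6, 22-0}

Lex-smallest maximum matching: {(1,5), (8,2), (9,7), (11,10), (12,3), (14,21), (15,20), (19,6), (22,0)}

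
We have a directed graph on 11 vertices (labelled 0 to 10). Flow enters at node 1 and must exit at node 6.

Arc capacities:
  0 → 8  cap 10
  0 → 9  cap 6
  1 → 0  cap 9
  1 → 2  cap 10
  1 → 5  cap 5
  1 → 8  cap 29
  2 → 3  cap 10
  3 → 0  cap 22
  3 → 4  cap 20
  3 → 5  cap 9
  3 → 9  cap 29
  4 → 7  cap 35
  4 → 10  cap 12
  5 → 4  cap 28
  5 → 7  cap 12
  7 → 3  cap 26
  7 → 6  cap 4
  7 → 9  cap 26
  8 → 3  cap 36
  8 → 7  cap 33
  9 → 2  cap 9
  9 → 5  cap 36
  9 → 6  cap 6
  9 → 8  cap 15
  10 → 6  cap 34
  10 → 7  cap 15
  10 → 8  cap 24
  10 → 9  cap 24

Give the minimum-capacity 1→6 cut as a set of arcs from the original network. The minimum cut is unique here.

Min-cut arcs: {(4,10), (7,6), (9,6)} (total capacity 22)

augment #1: 1→0→9→6 push 6
augment #2: 1→5→7→6 push 4
augment #3: 1→5→4→10→6 push 1
augment #4: 1→2→3→4→10→6 push 10
augment #5: 1→8→3→4→10→6 push 1
max flow = 22; residual-reachable set from 1 gives S-side
cut edges (S→T): {(4,10), (7,6), (9,6)} total cap 22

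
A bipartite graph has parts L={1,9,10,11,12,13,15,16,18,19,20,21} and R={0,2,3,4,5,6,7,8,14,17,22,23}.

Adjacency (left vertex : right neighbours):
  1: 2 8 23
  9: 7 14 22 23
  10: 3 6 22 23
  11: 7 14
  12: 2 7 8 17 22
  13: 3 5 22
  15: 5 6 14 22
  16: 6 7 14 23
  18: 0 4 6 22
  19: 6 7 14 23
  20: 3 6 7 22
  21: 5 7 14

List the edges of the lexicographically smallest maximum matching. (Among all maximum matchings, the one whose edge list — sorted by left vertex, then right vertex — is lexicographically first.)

|M| = 10 (so the lex-smallest maximum matching has 10 edges)
process left vertices in ascending order; for each, take the smallest-labelled available neighbour that still permits 10 edges overall, or leave it unmatched if none does
lex-smallest matching: {1-2, 9-7, 10-3, 11-14, 12-8, 13-5, 15-6, 16-23, 18-0, 20-22}

Lex-smallest maximum matching: {(1,2), (9,7), (10,3), (11,14), (12,8), (13,5), (15,6), (16,23), (18,0), (20,22)}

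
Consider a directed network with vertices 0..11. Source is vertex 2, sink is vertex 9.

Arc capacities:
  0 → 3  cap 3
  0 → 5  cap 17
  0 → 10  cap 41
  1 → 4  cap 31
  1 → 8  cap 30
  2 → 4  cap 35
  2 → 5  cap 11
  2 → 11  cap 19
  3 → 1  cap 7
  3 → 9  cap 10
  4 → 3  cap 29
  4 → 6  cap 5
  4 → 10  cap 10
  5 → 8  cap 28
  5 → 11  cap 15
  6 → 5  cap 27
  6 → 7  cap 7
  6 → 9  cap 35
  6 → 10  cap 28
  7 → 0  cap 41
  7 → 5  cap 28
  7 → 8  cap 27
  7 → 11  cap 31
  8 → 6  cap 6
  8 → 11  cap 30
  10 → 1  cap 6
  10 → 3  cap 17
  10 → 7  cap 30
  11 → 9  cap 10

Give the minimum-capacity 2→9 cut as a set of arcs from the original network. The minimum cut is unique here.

Min-cut arcs: {(3,9), (4,6), (8,6), (11,9)} (total capacity 31)

augment #1: 2→11→9 push 10
augment #2: 2→4→3→9 push 10
augment #3: 2→4→6→9 push 5
augment #4: 2→5→8→6→9 push 6
max flow = 31; residual-reachable set from 2 gives S-side
cut edges (S→T): {(3,9), (4,6), (8,6), (11,9)} total cap 31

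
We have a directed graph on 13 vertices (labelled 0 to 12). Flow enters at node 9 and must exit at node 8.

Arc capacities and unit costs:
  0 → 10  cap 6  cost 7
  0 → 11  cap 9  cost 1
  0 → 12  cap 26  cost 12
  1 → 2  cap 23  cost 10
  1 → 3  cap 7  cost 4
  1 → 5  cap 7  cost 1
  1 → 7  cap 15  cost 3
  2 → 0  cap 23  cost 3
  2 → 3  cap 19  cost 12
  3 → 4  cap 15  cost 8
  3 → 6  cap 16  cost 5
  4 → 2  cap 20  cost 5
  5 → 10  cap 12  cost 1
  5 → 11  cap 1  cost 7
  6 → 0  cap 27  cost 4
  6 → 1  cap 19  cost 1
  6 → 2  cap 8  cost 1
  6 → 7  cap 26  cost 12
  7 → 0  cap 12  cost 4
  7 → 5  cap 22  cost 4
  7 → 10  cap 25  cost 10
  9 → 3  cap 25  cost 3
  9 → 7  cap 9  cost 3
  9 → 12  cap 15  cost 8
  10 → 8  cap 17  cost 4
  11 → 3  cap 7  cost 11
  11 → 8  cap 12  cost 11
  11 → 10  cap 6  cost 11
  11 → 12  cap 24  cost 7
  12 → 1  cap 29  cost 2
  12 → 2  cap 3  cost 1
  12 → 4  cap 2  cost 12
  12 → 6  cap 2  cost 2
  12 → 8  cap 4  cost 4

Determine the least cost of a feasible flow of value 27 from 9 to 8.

Minimum cost for 27 units: 448

shortest-cost path #1: 9→12→8 push 4 @ unit cost 12 (adds 48)
shortest-cost path #2: 9→7→5→10→8 push 9 @ unit cost 12 (adds 108)
shortest-cost path #3: 9→3→6→1→5→10→8 push 3 @ unit cost 15 (adds 45)
shortest-cost path #4: 9→3→6→1→5→7→10→8 push 4 @ unit cost 20 (adds 80)
shortest-cost path #5: 9→12→2→0→10→8 push 1 @ unit cost 23 (adds 23)
shortest-cost path #6: 9→12→2→0→11→8 push 2 @ unit cost 24 (adds 48)
shortest-cost path #7: 9→3→6→0→11→8 push 4 @ unit cost 24 (adds 96)
total cost = 448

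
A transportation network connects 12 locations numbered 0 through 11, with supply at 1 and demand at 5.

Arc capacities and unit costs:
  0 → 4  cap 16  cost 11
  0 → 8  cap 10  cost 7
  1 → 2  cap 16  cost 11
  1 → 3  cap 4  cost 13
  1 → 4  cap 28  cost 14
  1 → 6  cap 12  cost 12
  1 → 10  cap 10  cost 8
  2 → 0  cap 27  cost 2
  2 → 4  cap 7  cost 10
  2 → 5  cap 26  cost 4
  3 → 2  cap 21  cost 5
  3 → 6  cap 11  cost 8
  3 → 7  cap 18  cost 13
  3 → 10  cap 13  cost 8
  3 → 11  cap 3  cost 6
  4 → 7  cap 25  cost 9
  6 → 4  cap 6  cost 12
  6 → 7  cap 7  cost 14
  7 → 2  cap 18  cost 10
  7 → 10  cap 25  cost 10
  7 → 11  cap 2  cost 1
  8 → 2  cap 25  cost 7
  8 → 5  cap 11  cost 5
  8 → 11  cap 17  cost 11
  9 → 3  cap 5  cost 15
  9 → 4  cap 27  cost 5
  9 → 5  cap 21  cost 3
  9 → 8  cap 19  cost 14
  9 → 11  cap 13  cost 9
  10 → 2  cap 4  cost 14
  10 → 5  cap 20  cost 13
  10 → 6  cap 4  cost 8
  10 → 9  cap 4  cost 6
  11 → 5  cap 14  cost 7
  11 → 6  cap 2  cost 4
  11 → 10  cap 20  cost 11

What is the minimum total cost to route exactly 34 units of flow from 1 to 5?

shortest-cost path #1: 1→2→5 push 16 @ unit cost 15 (adds 240)
shortest-cost path #2: 1→10→9→5 push 4 @ unit cost 17 (adds 68)
shortest-cost path #3: 1→10→5 push 6 @ unit cost 21 (adds 126)
shortest-cost path #4: 1→3→2→5 push 4 @ unit cost 22 (adds 88)
shortest-cost path #5: 1→4→7→11→5 push 2 @ unit cost 31 (adds 62)
shortest-cost path #6: 1→4→7→2→5 push 2 @ unit cost 37 (adds 74)
total cost = 658

Minimum cost for 34 units: 658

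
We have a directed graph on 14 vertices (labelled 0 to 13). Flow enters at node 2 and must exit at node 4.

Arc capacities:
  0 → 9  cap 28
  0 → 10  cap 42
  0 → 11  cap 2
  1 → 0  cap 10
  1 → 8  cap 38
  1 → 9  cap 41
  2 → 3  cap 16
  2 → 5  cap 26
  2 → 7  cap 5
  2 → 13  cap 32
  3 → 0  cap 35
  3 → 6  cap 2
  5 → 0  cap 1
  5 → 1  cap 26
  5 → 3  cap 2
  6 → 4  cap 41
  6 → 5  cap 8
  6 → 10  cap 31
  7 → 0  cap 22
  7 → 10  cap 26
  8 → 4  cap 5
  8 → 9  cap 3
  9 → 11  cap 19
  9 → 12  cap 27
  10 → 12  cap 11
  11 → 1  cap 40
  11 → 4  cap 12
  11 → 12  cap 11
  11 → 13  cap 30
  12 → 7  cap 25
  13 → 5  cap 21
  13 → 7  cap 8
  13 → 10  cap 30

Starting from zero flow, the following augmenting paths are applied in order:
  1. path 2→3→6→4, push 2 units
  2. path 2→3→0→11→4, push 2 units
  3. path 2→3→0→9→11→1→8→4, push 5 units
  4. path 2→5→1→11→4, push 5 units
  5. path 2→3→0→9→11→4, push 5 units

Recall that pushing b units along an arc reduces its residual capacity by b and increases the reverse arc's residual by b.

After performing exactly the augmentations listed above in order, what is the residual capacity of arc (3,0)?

Residual capacity of (3,0): 23

after path 1 (2→3→6→4, push 2): res(3,0)=35
after path 2 (2→3→0→11→4, push 2): res(3,0)=33
after path 3 (2→3→0→9→11→1→8→4, push 5): res(3,0)=28
after path 4 (2→5→1→11→4, push 5): res(3,0)=28
after path 5 (2→3→0→9→11→4, push 5): res(3,0)=23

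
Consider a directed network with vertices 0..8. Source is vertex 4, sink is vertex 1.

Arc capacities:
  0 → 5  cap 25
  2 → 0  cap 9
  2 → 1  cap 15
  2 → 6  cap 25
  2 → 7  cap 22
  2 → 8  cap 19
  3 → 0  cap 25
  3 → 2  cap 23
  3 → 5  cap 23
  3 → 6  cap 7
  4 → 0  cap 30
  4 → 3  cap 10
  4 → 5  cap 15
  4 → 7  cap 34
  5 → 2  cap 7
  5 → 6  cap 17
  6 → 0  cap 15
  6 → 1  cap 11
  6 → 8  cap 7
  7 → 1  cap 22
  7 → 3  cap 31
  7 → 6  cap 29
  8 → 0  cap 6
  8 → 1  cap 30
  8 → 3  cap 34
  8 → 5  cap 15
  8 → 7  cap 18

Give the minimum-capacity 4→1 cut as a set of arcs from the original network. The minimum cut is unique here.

augment #1: 4→7→1 push 22
augment #2: 4→3→2→1 push 10
augment #3: 4→5→2→1 push 5
augment #4: 4→5→6→1 push 10
augment #5: 4→7→6→1 push 1
augment #6: 4→7→6→8→1 push 7
augment #7: 4→0→5→2→8→1 push 2
augment #8: 4→7→3→2→8→1 push 4
augment #9: 4→0→5→6→7→3→2→8→1 push 7
max flow = 68; residual-reachable set from 4 gives S-side
cut edges (S→T): {(4,3), (4,7), (5,2), (5,6)} total cap 68

Min-cut arcs: {(4,3), (4,7), (5,2), (5,6)} (total capacity 68)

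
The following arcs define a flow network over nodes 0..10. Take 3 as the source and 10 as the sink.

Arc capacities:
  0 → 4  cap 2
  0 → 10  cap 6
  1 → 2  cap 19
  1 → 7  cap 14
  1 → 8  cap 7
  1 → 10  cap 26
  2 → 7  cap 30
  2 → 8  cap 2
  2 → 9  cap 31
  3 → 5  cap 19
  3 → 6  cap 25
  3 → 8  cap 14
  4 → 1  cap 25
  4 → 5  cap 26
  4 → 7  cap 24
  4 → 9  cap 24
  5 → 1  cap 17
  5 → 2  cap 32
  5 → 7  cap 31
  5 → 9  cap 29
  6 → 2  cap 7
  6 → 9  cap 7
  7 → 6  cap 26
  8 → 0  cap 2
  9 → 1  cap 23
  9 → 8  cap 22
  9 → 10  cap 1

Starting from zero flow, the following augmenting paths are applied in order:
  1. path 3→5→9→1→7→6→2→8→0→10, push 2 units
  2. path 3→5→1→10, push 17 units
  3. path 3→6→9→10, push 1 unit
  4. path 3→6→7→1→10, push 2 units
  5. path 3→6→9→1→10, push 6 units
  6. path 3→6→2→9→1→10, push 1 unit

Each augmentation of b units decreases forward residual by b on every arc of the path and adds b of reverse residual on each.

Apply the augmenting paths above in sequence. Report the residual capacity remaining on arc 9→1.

after path 1 (3→5→9→1→7→6→2→8→0→10, push 2): res(9,1)=21
after path 2 (3→5→1→10, push 17): res(9,1)=21
after path 3 (3→6→9→10, push 1): res(9,1)=21
after path 4 (3→6→7→1→10, push 2): res(9,1)=21
after path 5 (3→6→9→1→10, push 6): res(9,1)=15
after path 6 (3→6→2→9→1→10, push 1): res(9,1)=14

Residual capacity of (9,1): 14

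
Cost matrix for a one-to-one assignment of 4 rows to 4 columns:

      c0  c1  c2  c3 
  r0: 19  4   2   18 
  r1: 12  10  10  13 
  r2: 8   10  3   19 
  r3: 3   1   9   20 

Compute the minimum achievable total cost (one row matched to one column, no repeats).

optimal assignment: row0→col1 (cost 4), row1→col3 (cost 13), row2→col2 (cost 3), row3→col0 (cost 3)
total = 4 + 13 + 3 + 3 = 23

Minimum assignment cost: 23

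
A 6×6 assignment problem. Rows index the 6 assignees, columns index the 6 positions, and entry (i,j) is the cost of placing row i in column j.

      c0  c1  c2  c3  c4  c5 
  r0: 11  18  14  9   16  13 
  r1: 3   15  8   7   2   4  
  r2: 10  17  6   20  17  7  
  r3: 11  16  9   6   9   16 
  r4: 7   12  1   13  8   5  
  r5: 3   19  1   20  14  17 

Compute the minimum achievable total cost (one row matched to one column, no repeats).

Minimum assignment cost: 37

optimal assignment: row0→col1 (cost 18), row1→col4 (cost 2), row2→col5 (cost 7), row3→col3 (cost 6), row4→col2 (cost 1), row5→col0 (cost 3)
total = 18 + 2 + 7 + 6 + 1 + 3 = 37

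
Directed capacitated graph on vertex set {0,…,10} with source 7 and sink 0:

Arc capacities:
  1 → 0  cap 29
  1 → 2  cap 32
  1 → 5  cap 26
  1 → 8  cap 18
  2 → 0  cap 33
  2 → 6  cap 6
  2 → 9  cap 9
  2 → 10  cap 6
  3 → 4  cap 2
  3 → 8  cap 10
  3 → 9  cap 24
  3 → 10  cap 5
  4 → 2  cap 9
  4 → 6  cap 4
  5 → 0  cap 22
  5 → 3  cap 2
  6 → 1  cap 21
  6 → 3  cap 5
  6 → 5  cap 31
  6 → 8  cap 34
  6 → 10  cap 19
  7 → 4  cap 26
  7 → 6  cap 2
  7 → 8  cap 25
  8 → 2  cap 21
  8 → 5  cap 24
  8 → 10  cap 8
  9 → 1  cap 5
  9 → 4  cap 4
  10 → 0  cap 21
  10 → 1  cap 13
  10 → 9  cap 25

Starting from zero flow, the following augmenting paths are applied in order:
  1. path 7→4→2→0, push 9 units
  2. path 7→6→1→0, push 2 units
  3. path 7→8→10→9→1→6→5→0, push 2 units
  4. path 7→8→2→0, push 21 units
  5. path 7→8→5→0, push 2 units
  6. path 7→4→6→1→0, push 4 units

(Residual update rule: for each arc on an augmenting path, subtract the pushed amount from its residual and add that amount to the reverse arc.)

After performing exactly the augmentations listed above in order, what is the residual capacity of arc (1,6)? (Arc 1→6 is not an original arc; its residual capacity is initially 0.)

after path 1 (7→4→2→0, push 9): res(1,6)=0
after path 2 (7→6→1→0, push 2): res(1,6)=2
after path 3 (7→8→10→9→1→6→5→0, push 2): res(1,6)=0
after path 4 (7→8→2→0, push 21): res(1,6)=0
after path 5 (7→8→5→0, push 2): res(1,6)=0
after path 6 (7→4→6→1→0, push 4): res(1,6)=4

Residual capacity of (1,6): 4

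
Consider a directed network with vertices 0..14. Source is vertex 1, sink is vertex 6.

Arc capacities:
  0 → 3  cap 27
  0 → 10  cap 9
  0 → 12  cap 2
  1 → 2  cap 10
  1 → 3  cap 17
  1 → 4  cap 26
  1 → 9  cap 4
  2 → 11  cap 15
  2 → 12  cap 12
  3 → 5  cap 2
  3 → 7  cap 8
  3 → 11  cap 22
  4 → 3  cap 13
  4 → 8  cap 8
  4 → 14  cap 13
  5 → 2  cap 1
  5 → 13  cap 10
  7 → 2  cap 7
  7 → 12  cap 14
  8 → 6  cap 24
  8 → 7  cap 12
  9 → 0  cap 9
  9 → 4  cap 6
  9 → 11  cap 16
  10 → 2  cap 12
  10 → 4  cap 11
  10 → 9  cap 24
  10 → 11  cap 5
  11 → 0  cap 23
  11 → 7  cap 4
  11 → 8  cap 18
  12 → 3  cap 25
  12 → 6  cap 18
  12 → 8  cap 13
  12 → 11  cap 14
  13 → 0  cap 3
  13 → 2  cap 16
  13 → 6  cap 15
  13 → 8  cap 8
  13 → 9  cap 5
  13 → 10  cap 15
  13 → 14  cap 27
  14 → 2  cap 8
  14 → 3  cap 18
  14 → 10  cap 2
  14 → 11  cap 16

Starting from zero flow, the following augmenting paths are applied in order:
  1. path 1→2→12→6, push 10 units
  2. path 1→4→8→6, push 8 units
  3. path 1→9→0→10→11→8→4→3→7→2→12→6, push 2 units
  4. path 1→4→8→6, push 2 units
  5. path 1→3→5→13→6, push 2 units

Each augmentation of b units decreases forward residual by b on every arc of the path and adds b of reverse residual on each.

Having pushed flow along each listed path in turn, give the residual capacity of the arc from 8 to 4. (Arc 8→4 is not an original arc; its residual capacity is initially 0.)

after path 1 (1→2→12→6, push 10): res(8,4)=0
after path 2 (1→4→8→6, push 8): res(8,4)=8
after path 3 (1→9→0→10→11→8→4→3→7→2→12→6, push 2): res(8,4)=6
after path 4 (1→4→8→6, push 2): res(8,4)=8
after path 5 (1→3→5→13→6, push 2): res(8,4)=8

Residual capacity of (8,4): 8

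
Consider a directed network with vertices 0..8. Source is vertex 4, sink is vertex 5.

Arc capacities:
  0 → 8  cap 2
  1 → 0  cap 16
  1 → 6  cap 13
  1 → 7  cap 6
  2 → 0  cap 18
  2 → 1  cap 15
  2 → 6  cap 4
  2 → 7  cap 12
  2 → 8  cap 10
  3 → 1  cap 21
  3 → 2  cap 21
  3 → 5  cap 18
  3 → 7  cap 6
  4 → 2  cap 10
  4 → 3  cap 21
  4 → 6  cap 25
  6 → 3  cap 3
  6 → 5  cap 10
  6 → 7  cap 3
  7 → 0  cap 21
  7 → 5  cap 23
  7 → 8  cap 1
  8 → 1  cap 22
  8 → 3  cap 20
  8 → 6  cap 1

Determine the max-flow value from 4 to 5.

augment #1: 4→3→5 bottleneck 18, total now 18
augment #2: 4→6→5 bottleneck 10, total now 28
augment #3: 4→2→7→5 bottleneck 10, total now 38
augment #4: 4→3→7→5 bottleneck 3, total now 41
augment #5: 4→6→7→5 bottleneck 3, total now 44
augment #6: 4→6→3→7→5 bottleneck 3, total now 47

Maximum flow value: 47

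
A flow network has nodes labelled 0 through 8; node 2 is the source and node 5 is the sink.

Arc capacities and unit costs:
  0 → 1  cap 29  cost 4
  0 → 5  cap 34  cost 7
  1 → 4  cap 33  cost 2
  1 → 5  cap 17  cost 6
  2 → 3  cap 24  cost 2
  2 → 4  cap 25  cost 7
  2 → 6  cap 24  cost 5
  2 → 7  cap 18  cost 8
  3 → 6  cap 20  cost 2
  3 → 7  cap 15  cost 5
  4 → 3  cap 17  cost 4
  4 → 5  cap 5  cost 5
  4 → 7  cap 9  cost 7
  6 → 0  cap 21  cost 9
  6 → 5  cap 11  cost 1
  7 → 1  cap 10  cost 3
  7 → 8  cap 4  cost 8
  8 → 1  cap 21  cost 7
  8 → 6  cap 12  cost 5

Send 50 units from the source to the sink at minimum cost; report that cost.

shortest-cost path #1: 2→3→6→5 push 11 @ unit cost 5 (adds 55)
shortest-cost path #2: 2→4→5 push 5 @ unit cost 12 (adds 60)
shortest-cost path #3: 2→3→7→1→5 push 10 @ unit cost 16 (adds 160)
shortest-cost path #4: 2→3→6→0→5 push 3 @ unit cost 20 (adds 60)
shortest-cost path #5: 2→6→0→5 push 18 @ unit cost 21 (adds 378)
shortest-cost path #6: 2→7→8→1→5 push 3 @ unit cost 29 (adds 87)
total cost = 800

Minimum cost for 50 units: 800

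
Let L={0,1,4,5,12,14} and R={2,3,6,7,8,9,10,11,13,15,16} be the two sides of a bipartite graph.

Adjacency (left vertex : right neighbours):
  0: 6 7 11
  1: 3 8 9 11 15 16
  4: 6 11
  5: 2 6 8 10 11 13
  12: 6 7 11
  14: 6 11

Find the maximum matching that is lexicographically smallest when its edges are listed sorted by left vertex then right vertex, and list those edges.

|M| = 5 (so the lex-smallest maximum matching has 5 edges)
process left vertices in ascending order; for each, take the smallest-labelled available neighbour that still permits 5 edges overall, or leave it unmatched if none does
lex-smallest matching: {0-6, 1-3, 4-11, 5-2, 12-7}

Lex-smallest maximum matching: {(0,6), (1,3), (4,11), (5,2), (12,7)}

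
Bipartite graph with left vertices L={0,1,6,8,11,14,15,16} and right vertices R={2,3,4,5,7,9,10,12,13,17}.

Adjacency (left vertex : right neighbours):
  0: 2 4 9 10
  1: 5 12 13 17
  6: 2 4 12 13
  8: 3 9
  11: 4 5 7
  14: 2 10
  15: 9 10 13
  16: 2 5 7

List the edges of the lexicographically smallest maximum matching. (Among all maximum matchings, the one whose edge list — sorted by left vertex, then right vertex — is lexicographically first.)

|M| = 8 (so the lex-smallest maximum matching has 8 edges)
process left vertices in ascending order; for each, take the smallest-labelled available neighbour that still permits 8 edges overall, or leave it unmatched if none does
lex-smallest matching: {0-2, 1-5, 6-12, 8-3, 11-4, 14-10, 15-9, 16-7}

Lex-smallest maximum matching: {(0,2), (1,5), (6,12), (8,3), (11,4), (14,10), (15,9), (16,7)}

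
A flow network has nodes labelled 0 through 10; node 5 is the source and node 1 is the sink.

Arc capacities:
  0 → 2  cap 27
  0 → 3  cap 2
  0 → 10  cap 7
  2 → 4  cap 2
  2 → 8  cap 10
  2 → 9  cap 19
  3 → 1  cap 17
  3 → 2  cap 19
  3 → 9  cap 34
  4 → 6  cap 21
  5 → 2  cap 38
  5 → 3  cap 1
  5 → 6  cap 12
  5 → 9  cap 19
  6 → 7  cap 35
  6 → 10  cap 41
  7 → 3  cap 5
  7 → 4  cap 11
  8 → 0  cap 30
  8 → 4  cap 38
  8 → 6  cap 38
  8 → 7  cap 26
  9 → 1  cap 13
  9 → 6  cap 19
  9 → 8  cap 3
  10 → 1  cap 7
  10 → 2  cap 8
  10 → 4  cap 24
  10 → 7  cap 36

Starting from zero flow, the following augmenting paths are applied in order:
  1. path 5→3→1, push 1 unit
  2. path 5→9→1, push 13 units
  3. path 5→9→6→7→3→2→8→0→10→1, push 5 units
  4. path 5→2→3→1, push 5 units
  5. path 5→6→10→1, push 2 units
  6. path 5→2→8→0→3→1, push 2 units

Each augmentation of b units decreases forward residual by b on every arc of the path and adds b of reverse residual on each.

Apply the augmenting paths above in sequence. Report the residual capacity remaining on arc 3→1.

after path 1 (5→3→1, push 1): res(3,1)=16
after path 2 (5→9→1, push 13): res(3,1)=16
after path 3 (5→9→6→7→3→2→8→0→10→1, push 5): res(3,1)=16
after path 4 (5→2→3→1, push 5): res(3,1)=11
after path 5 (5→6→10→1, push 2): res(3,1)=11
after path 6 (5→2→8→0→3→1, push 2): res(3,1)=9

Residual capacity of (3,1): 9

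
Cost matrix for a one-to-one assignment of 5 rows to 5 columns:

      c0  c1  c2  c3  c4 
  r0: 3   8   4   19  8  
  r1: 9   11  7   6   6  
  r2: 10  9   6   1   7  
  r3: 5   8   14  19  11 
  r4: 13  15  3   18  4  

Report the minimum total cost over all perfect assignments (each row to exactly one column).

optimal assignment: row0→col0 (cost 3), row1→col4 (cost 6), row2→col3 (cost 1), row3→col1 (cost 8), row4→col2 (cost 3)
total = 3 + 6 + 1 + 8 + 3 = 21

Minimum assignment cost: 21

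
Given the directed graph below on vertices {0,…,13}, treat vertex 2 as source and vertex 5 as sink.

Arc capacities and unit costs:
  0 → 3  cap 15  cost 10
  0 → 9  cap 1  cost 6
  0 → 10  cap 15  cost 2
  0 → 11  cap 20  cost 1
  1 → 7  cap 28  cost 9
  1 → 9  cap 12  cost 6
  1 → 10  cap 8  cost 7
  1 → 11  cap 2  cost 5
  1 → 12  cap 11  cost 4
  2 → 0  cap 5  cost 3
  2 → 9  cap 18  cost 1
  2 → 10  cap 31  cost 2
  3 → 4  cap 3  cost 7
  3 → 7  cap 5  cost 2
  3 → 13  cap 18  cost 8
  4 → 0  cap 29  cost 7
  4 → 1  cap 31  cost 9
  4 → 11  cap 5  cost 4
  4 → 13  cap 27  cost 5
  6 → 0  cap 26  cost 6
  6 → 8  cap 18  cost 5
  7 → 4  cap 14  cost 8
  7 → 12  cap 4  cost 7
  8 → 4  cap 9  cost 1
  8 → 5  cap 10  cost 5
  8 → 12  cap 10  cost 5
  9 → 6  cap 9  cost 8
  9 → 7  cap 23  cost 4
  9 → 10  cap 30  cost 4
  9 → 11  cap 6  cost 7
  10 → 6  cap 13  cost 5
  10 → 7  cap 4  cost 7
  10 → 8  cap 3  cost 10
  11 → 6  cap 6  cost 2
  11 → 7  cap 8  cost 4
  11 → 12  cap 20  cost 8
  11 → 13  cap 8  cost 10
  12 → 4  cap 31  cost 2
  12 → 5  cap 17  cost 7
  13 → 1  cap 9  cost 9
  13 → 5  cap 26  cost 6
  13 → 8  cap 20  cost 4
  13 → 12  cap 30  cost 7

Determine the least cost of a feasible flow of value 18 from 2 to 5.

shortest-cost path #1: 2→0→11→6→8→5 push 5 @ unit cost 16 (adds 80)
shortest-cost path #2: 2→10→8→5 push 3 @ unit cost 17 (adds 51)
shortest-cost path #3: 2→10→6→8→5 push 2 @ unit cost 17 (adds 34)
shortest-cost path #4: 2→9→7→12→5 push 4 @ unit cost 19 (adds 76)
shortest-cost path #5: 2→10→6→11→12→5 push 4 @ unit cost 20 (adds 80)
total cost = 321

Minimum cost for 18 units: 321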